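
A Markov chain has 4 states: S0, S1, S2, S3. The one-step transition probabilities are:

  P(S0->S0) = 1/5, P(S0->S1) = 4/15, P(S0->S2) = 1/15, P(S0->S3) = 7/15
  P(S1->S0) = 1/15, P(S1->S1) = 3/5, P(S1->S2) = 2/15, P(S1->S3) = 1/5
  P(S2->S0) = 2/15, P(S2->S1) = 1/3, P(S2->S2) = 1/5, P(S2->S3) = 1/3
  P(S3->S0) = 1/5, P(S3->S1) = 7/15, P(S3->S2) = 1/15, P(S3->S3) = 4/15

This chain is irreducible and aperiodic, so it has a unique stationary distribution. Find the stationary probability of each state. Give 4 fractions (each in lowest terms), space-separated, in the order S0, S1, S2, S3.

Answer: 35/276 407/828 95/828 221/828

Derivation:
The stationary distribution satisfies pi = pi * P, i.e.:
  pi_S0 = 1/5*pi_S0 + 1/15*pi_S1 + 2/15*pi_S2 + 1/5*pi_S3
  pi_S1 = 4/15*pi_S0 + 3/5*pi_S1 + 1/3*pi_S2 + 7/15*pi_S3
  pi_S2 = 1/15*pi_S0 + 2/15*pi_S1 + 1/5*pi_S2 + 1/15*pi_S3
  pi_S3 = 7/15*pi_S0 + 1/5*pi_S1 + 1/3*pi_S2 + 4/15*pi_S3
with normalization: pi_S0 + pi_S1 + pi_S2 + pi_S3 = 1.

Using the first 3 balance equations plus normalization, the linear system A*pi = b is:
  [-4/5, 1/15, 2/15, 1/5] . pi = 0
  [4/15, -2/5, 1/3, 7/15] . pi = 0
  [1/15, 2/15, -4/5, 1/15] . pi = 0
  [1, 1, 1, 1] . pi = 1

Solving yields:
  pi_S0 = 35/276
  pi_S1 = 407/828
  pi_S2 = 95/828
  pi_S3 = 221/828

Verification (pi * P):
  35/276*1/5 + 407/828*1/15 + 95/828*2/15 + 221/828*1/5 = 35/276 = pi_S0  (ok)
  35/276*4/15 + 407/828*3/5 + 95/828*1/3 + 221/828*7/15 = 407/828 = pi_S1  (ok)
  35/276*1/15 + 407/828*2/15 + 95/828*1/5 + 221/828*1/15 = 95/828 = pi_S2  (ok)
  35/276*7/15 + 407/828*1/5 + 95/828*1/3 + 221/828*4/15 = 221/828 = pi_S3  (ok)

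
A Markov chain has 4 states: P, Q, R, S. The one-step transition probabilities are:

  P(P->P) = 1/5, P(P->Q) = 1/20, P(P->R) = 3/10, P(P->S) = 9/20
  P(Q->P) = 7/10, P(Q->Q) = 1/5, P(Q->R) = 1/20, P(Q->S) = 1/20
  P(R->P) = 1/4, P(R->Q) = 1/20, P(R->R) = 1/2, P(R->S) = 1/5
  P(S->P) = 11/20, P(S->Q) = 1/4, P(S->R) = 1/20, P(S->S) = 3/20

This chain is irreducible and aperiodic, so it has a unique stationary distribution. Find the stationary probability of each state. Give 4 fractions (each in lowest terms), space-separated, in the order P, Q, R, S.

Answer: 856/2353 847/7059 603/2353 1835/7059

Derivation:
The stationary distribution satisfies pi = pi * P, i.e.:
  pi_P = 1/5*pi_P + 7/10*pi_Q + 1/4*pi_R + 11/20*pi_S
  pi_Q = 1/20*pi_P + 1/5*pi_Q + 1/20*pi_R + 1/4*pi_S
  pi_R = 3/10*pi_P + 1/20*pi_Q + 1/2*pi_R + 1/20*pi_S
  pi_S = 9/20*pi_P + 1/20*pi_Q + 1/5*pi_R + 3/20*pi_S
with normalization: pi_P + pi_Q + pi_R + pi_S = 1.

Using the first 3 balance equations plus normalization, the linear system A*pi = b is:
  [-4/5, 7/10, 1/4, 11/20] . pi = 0
  [1/20, -4/5, 1/20, 1/4] . pi = 0
  [3/10, 1/20, -1/2, 1/20] . pi = 0
  [1, 1, 1, 1] . pi = 1

Solving yields:
  pi_P = 856/2353
  pi_Q = 847/7059
  pi_R = 603/2353
  pi_S = 1835/7059

Verification (pi * P):
  856/2353*1/5 + 847/7059*7/10 + 603/2353*1/4 + 1835/7059*11/20 = 856/2353 = pi_P  (ok)
  856/2353*1/20 + 847/7059*1/5 + 603/2353*1/20 + 1835/7059*1/4 = 847/7059 = pi_Q  (ok)
  856/2353*3/10 + 847/7059*1/20 + 603/2353*1/2 + 1835/7059*1/20 = 603/2353 = pi_R  (ok)
  856/2353*9/20 + 847/7059*1/20 + 603/2353*1/5 + 1835/7059*3/20 = 1835/7059 = pi_S  (ok)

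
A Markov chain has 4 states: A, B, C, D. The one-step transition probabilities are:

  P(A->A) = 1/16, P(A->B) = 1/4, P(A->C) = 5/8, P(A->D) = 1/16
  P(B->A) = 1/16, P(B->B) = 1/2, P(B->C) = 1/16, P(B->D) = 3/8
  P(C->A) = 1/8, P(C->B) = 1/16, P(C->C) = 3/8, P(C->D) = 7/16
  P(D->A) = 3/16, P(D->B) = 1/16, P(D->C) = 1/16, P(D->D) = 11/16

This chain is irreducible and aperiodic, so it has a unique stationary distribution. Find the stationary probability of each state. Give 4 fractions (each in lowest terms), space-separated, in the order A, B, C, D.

The stationary distribution satisfies pi = pi * P, i.e.:
  pi_A = 1/16*pi_A + 1/16*pi_B + 1/8*pi_C + 3/16*pi_D
  pi_B = 1/4*pi_A + 1/2*pi_B + 1/16*pi_C + 1/16*pi_D
  pi_C = 5/8*pi_A + 1/16*pi_B + 3/8*pi_C + 1/16*pi_D
  pi_D = 1/16*pi_A + 3/8*pi_B + 7/16*pi_C + 11/16*pi_D
with normalization: pi_A + pi_B + pi_C + pi_D = 1.

Using the first 3 balance equations plus normalization, the linear system A*pi = b is:
  [-15/16, 1/16, 1/8, 3/16] . pi = 0
  [1/4, -1/2, 1/16, 1/16] . pi = 0
  [5/8, 1/16, -5/8, 1/16] . pi = 0
  [1, 1, 1, 1] . pi = 1

Solving yields:
  pi_A = 266/1929
  pi_B = 101/643
  pi_C = 131/643
  pi_D = 967/1929

Verification (pi * P):
  266/1929*1/16 + 101/643*1/16 + 131/643*1/8 + 967/1929*3/16 = 266/1929 = pi_A  (ok)
  266/1929*1/4 + 101/643*1/2 + 131/643*1/16 + 967/1929*1/16 = 101/643 = pi_B  (ok)
  266/1929*5/8 + 101/643*1/16 + 131/643*3/8 + 967/1929*1/16 = 131/643 = pi_C  (ok)
  266/1929*1/16 + 101/643*3/8 + 131/643*7/16 + 967/1929*11/16 = 967/1929 = pi_D  (ok)

Answer: 266/1929 101/643 131/643 967/1929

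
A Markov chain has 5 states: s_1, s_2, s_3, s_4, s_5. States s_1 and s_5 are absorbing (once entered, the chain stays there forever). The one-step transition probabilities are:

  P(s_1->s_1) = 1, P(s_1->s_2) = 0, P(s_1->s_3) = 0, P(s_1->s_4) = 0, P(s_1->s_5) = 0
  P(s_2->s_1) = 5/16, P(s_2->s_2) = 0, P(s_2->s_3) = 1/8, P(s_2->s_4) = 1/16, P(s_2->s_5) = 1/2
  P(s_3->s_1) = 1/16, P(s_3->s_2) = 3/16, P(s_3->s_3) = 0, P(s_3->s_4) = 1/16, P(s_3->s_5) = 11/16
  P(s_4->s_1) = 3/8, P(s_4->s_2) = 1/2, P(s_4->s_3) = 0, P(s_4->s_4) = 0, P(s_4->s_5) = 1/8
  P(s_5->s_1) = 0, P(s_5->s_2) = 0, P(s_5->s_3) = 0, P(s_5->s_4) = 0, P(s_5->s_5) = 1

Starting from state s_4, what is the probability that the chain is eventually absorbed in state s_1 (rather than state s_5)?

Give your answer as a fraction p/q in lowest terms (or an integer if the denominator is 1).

Answer: 539/964

Derivation:
Let a_i = P(absorbed in s_1 | start in state i).
Boundary conditions: a_s_1 = 1, a_s_5 = 0.
For each transient state i, a_i = sum_j P(i->j) * a_j:
  a_s_2 = 5/16*a_s_1 + 0*a_s_2 + 1/8*a_s_3 + 1/16*a_s_4 + 1/2*a_s_5
  a_s_3 = 1/16*a_s_1 + 3/16*a_s_2 + 0*a_s_3 + 1/16*a_s_4 + 11/16*a_s_5
  a_s_4 = 3/8*a_s_1 + 1/2*a_s_2 + 0*a_s_3 + 0*a_s_4 + 1/8*a_s_5

Substituting a_s_1 = 1 and a_s_5 = 0, rearrange to (I - Q) a = r where r[i] = P(i -> s_1):
  [1, -1/8, -1/16] . (a_s_2, a_s_3, a_s_4) = 5/16
  [-3/16, 1, -1/16] . (a_s_2, a_s_3, a_s_4) = 1/16
  [-1/2, 0, 1] . (a_s_2, a_s_3, a_s_4) = 3/8

Solving yields:
  a_s_2 = 355/964
  a_s_3 = 321/1928
  a_s_4 = 539/964

Starting state is s_4, so the absorption probability is a_s_4 = 539/964.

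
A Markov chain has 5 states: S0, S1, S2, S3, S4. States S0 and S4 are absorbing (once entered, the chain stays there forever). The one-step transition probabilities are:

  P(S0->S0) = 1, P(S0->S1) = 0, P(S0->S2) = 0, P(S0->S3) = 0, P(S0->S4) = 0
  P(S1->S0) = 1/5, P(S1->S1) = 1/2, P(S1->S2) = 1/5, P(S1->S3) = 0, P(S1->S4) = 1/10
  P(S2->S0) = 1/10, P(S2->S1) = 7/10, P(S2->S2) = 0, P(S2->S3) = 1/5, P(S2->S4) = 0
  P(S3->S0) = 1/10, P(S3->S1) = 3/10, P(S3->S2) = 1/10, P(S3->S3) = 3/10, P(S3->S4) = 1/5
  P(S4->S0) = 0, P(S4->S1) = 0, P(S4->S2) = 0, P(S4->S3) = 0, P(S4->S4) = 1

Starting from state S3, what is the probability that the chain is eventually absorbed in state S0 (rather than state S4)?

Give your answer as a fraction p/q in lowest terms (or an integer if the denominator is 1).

Answer: 121/230

Derivation:
Let a_i = P(absorbed in S0 | start in state i).
Boundary conditions: a_S0 = 1, a_S4 = 0.
For each transient state i, a_i = sum_j P(i->j) * a_j:
  a_S1 = 1/5*a_S0 + 1/2*a_S1 + 1/5*a_S2 + 0*a_S3 + 1/10*a_S4
  a_S2 = 1/10*a_S0 + 7/10*a_S1 + 0*a_S2 + 1/5*a_S3 + 0*a_S4
  a_S3 = 1/10*a_S0 + 3/10*a_S1 + 1/10*a_S2 + 3/10*a_S3 + 1/5*a_S4

Substituting a_S0 = 1 and a_S4 = 0, rearrange to (I - Q) a = r where r[i] = P(i -> S0):
  [1/2, -1/5, 0] . (a_S1, a_S2, a_S3) = 1/5
  [-7/10, 1, -1/5] . (a_S1, a_S2, a_S3) = 1/10
  [-3/10, -1/10, 7/10] . (a_S1, a_S2, a_S3) = 1/10

Solving yields:
  a_S1 = 77/115
  a_S2 = 31/46
  a_S3 = 121/230

Starting state is S3, so the absorption probability is a_S3 = 121/230.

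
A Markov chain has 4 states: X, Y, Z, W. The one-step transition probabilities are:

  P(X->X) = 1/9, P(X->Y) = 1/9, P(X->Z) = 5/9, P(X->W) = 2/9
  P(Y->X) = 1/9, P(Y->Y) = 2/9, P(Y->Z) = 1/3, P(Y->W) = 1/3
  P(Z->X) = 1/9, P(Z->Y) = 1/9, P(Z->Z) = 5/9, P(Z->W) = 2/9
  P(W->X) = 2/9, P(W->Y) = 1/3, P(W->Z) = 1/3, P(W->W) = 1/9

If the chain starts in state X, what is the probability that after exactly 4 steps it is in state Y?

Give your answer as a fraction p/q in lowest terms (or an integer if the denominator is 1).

Computing P^4 by repeated multiplication:
P^1 =
  X: [1/9, 1/9, 5/9, 2/9]
  Y: [1/9, 2/9, 1/3, 1/3]
  Z: [1/9, 1/9, 5/9, 2/9]
  W: [2/9, 1/3, 1/3, 1/9]
P^2 =
  X: [11/81, 14/81, 13/27, 17/81]
  Y: [4/27, 17/81, 35/81, 17/81]
  Z: [11/81, 14/81, 13/27, 17/81]
  W: [10/81, 14/81, 37/81, 20/81]
P^3 =
  X: [98/729, 43/243, 343/729, 53/243]
  Y: [98/729, 44/243, 337/729, 2/9]
  Z: [98/729, 43/243, 343/729, 53/243]
  W: [101/729, 5/27, 337/729, 52/243]
P^4 =
  X: [296/2187, 392/2187, 341/729, 476/2187]
  Y: [11/81, 395/2187, 1019/2187, 476/2187]
  Z: [296/2187, 392/2187, 341/729, 476/2187]
  W: [295/2187, 392/2187, 1021/2187, 479/2187]

(P^4)[X -> Y] = 392/2187

Answer: 392/2187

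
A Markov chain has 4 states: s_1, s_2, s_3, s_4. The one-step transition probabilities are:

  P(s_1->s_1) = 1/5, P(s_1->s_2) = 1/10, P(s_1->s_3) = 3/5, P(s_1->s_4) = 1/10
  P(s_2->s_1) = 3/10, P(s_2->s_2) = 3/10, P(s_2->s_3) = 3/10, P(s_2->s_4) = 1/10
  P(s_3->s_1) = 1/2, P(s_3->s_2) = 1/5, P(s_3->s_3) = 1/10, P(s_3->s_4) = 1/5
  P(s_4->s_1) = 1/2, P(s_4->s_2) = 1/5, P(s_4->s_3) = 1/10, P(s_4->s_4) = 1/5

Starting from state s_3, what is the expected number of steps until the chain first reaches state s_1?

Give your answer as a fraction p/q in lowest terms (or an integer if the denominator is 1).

Let h_i = expected steps to first reach s_1 from state i.
Boundary: h_s_1 = 0.
First-step equations for the other states:
  h_s_2 = 1 + 3/10*h_s_1 + 3/10*h_s_2 + 3/10*h_s_3 + 1/10*h_s_4
  h_s_3 = 1 + 1/2*h_s_1 + 1/5*h_s_2 + 1/10*h_s_3 + 1/5*h_s_4
  h_s_4 = 1 + 1/2*h_s_1 + 1/5*h_s_2 + 1/10*h_s_3 + 1/5*h_s_4

Substituting h_s_1 = 0 and rearranging gives the linear system (I - Q) h = 1:
  [7/10, -3/10, -1/10] . (h_s_2, h_s_3, h_s_4) = 1
  [-1/5, 9/10, -1/5] . (h_s_2, h_s_3, h_s_4) = 1
  [-1/5, -1/10, 4/5] . (h_s_2, h_s_3, h_s_4) = 1

Solving yields:
  h_s_2 = 110/41
  h_s_3 = 90/41
  h_s_4 = 90/41

Starting state is s_3, so the expected hitting time is h_s_3 = 90/41.

Answer: 90/41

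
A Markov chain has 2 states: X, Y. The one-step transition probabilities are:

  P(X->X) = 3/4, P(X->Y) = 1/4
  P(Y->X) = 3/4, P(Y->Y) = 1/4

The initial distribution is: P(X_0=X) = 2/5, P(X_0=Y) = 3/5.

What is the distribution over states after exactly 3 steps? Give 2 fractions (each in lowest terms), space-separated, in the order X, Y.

Answer: 3/4 1/4

Derivation:
Propagating the distribution step by step (d_{t+1} = d_t * P):
d_0 = (X=2/5, Y=3/5)
  d_1[X] = 2/5*3/4 + 3/5*3/4 = 3/4
  d_1[Y] = 2/5*1/4 + 3/5*1/4 = 1/4
d_1 = (X=3/4, Y=1/4)
  d_2[X] = 3/4*3/4 + 1/4*3/4 = 3/4
  d_2[Y] = 3/4*1/4 + 1/4*1/4 = 1/4
d_2 = (X=3/4, Y=1/4)
  d_3[X] = 3/4*3/4 + 1/4*3/4 = 3/4
  d_3[Y] = 3/4*1/4 + 1/4*1/4 = 1/4
d_3 = (X=3/4, Y=1/4)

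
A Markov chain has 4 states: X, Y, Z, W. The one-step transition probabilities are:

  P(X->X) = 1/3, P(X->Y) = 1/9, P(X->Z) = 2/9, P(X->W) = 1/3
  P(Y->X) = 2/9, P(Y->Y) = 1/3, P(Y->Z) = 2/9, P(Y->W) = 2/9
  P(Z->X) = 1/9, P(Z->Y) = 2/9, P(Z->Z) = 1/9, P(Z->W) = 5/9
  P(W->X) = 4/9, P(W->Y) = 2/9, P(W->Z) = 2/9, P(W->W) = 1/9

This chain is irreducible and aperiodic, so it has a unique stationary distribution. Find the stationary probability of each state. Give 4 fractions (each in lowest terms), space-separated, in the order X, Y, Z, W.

Answer: 58/195 83/390 1/5 113/390

Derivation:
The stationary distribution satisfies pi = pi * P, i.e.:
  pi_X = 1/3*pi_X + 2/9*pi_Y + 1/9*pi_Z + 4/9*pi_W
  pi_Y = 1/9*pi_X + 1/3*pi_Y + 2/9*pi_Z + 2/9*pi_W
  pi_Z = 2/9*pi_X + 2/9*pi_Y + 1/9*pi_Z + 2/9*pi_W
  pi_W = 1/3*pi_X + 2/9*pi_Y + 5/9*pi_Z + 1/9*pi_W
with normalization: pi_X + pi_Y + pi_Z + pi_W = 1.

Using the first 3 balance equations plus normalization, the linear system A*pi = b is:
  [-2/3, 2/9, 1/9, 4/9] . pi = 0
  [1/9, -2/3, 2/9, 2/9] . pi = 0
  [2/9, 2/9, -8/9, 2/9] . pi = 0
  [1, 1, 1, 1] . pi = 1

Solving yields:
  pi_X = 58/195
  pi_Y = 83/390
  pi_Z = 1/5
  pi_W = 113/390

Verification (pi * P):
  58/195*1/3 + 83/390*2/9 + 1/5*1/9 + 113/390*4/9 = 58/195 = pi_X  (ok)
  58/195*1/9 + 83/390*1/3 + 1/5*2/9 + 113/390*2/9 = 83/390 = pi_Y  (ok)
  58/195*2/9 + 83/390*2/9 + 1/5*1/9 + 113/390*2/9 = 1/5 = pi_Z  (ok)
  58/195*1/3 + 83/390*2/9 + 1/5*5/9 + 113/390*1/9 = 113/390 = pi_W  (ok)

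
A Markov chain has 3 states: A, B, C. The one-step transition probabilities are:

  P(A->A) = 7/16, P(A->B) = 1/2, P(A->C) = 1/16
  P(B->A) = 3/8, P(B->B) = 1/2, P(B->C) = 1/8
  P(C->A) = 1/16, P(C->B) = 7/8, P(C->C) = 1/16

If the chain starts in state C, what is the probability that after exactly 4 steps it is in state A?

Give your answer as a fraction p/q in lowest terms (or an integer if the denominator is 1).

Answer: 3013/8192

Derivation:
Computing P^4 by repeated multiplication:
P^1 =
  A: [7/16, 1/2, 1/16]
  B: [3/8, 1/2, 1/8]
  C: [1/16, 7/8, 1/16]
P^2 =
  A: [49/128, 67/128, 3/32]
  B: [23/64, 35/64, 3/32]
  C: [23/64, 67/128, 15/128]
P^3 =
  A: [757/2048, 137/256, 195/2048]
  B: [377/1024, 137/256, 99/1024]
  C: [739/2048, 557/1024, 195/2048]
P^4 =
  A: [6035/16384, 8777/16384, 393/4096]
  B: [3013/8192, 4393/8192, 393/4096]
  C: [3013/8192, 8777/16384, 1581/16384]

(P^4)[C -> A] = 3013/8192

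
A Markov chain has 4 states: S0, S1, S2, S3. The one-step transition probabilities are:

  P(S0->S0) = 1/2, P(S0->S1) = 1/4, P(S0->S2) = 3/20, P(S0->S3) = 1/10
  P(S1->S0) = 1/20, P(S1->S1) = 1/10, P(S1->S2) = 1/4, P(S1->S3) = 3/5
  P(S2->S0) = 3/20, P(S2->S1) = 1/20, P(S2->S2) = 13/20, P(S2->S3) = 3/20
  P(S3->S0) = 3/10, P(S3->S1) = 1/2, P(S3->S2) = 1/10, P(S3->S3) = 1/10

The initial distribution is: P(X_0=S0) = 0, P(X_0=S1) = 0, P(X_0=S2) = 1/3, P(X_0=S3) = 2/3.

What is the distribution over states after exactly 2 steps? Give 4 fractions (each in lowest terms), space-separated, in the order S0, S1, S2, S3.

Answer: 11/50 17/100 77/240 347/1200

Derivation:
Propagating the distribution step by step (d_{t+1} = d_t * P):
d_0 = (S0=0, S1=0, S2=1/3, S3=2/3)
  d_1[S0] = 0*1/2 + 0*1/20 + 1/3*3/20 + 2/3*3/10 = 1/4
  d_1[S1] = 0*1/4 + 0*1/10 + 1/3*1/20 + 2/3*1/2 = 7/20
  d_1[S2] = 0*3/20 + 0*1/4 + 1/3*13/20 + 2/3*1/10 = 17/60
  d_1[S3] = 0*1/10 + 0*3/5 + 1/3*3/20 + 2/3*1/10 = 7/60
d_1 = (S0=1/4, S1=7/20, S2=17/60, S3=7/60)
  d_2[S0] = 1/4*1/2 + 7/20*1/20 + 17/60*3/20 + 7/60*3/10 = 11/50
  d_2[S1] = 1/4*1/4 + 7/20*1/10 + 17/60*1/20 + 7/60*1/2 = 17/100
  d_2[S2] = 1/4*3/20 + 7/20*1/4 + 17/60*13/20 + 7/60*1/10 = 77/240
  d_2[S3] = 1/4*1/10 + 7/20*3/5 + 17/60*3/20 + 7/60*1/10 = 347/1200
d_2 = (S0=11/50, S1=17/100, S2=77/240, S3=347/1200)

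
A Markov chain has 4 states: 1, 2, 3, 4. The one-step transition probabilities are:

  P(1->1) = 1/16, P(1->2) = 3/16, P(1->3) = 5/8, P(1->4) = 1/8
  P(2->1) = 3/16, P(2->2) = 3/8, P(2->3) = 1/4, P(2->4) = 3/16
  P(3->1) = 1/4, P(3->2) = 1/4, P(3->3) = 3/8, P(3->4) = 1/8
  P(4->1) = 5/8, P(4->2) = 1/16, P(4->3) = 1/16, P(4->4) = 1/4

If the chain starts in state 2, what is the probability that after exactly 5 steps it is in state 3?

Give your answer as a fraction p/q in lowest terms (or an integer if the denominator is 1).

Computing P^5 by repeated multiplication:
P^1 =
  1: [1/16, 3/16, 5/8, 1/8]
  2: [3/16, 3/8, 1/4, 3/16]
  3: [1/4, 1/4, 3/8, 1/8]
  4: [5/8, 1/16, 1/16, 1/4]
P^2 =
  1: [35/128, 63/256, 21/64, 39/256]
  2: [67/256, 1/4, 81/256, 11/64]
  3: [15/64, 31/128, 47/128, 5/32]
  4: [57/256, 11/64, 57/128, 41/256]
P^3 =
  1: [985/4096, 963/4096, 1495/4096, 653/4096]
  2: [1023/4096, 953/4096, 91/256, 83/512]
  3: [511/2048, 121/512, 363/1024, 327/2048]
  4: [1055/4096, 233/1024, 1471/4096, 319/2048]
P^4 =
  1: [1/4, 7683/32768, 23325/65536, 10461/65536]
  2: [8173/32768, 15275/65536, 11721/32768, 10473/65536]
  3: [8137/32768, 1917/8192, 11729/32768, 2617/16384]
  4: [16115/65536, 15279/65536, 11871/32768, 325/2048]
P^5 =
  1: [32549/131072, 245109/1048576, 375715/1048576, 2615/16384]
  2: [260669/1048576, 244929/1048576, 375685/1048576, 167293/1048576]
  3: [130397/524288, 122569/524288, 93825/262144, 10459/65536]
  4: [32615/131072, 245387/1048576, 187559/524288, 167151/1048576]

(P^5)[2 -> 3] = 375685/1048576

Answer: 375685/1048576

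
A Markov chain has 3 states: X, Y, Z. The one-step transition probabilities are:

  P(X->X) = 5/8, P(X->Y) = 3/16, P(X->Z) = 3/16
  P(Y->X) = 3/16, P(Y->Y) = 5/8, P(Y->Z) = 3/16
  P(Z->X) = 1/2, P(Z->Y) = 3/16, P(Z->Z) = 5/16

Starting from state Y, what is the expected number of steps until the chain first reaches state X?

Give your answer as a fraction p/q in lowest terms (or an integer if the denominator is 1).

Let h_i = expected steps to first reach X from state i.
Boundary: h_X = 0.
First-step equations for the other states:
  h_Y = 1 + 3/16*h_X + 5/8*h_Y + 3/16*h_Z
  h_Z = 1 + 1/2*h_X + 3/16*h_Y + 5/16*h_Z

Substituting h_X = 0 and rearranging gives the linear system (I - Q) h = 1:
  [3/8, -3/16] . (h_Y, h_Z) = 1
  [-3/16, 11/16] . (h_Y, h_Z) = 1

Solving yields:
  h_Y = 224/57
  h_Z = 48/19

Starting state is Y, so the expected hitting time is h_Y = 224/57.

Answer: 224/57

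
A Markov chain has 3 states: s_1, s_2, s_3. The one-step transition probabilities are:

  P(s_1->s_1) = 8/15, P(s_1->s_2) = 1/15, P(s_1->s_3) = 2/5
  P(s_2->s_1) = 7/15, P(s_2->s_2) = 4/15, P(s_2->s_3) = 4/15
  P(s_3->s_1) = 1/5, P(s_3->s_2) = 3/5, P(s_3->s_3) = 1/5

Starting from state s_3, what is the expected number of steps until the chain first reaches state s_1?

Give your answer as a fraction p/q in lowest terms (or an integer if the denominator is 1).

Answer: 25/8

Derivation:
Let h_i = expected steps to first reach s_1 from state i.
Boundary: h_s_1 = 0.
First-step equations for the other states:
  h_s_2 = 1 + 7/15*h_s_1 + 4/15*h_s_2 + 4/15*h_s_3
  h_s_3 = 1 + 1/5*h_s_1 + 3/5*h_s_2 + 1/5*h_s_3

Substituting h_s_1 = 0 and rearranging gives the linear system (I - Q) h = 1:
  [11/15, -4/15] . (h_s_2, h_s_3) = 1
  [-3/5, 4/5] . (h_s_2, h_s_3) = 1

Solving yields:
  h_s_2 = 5/2
  h_s_3 = 25/8

Starting state is s_3, so the expected hitting time is h_s_3 = 25/8.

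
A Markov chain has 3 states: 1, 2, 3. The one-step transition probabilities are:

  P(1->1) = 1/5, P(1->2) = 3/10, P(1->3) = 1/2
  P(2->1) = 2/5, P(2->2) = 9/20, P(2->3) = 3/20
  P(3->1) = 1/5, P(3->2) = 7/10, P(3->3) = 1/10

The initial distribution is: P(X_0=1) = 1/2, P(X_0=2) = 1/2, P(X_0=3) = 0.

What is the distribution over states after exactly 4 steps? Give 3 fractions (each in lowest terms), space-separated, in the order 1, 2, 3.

Propagating the distribution step by step (d_{t+1} = d_t * P):
d_0 = (1=1/2, 2=1/2, 3=0)
  d_1[1] = 1/2*1/5 + 1/2*2/5 + 0*1/5 = 3/10
  d_1[2] = 1/2*3/10 + 1/2*9/20 + 0*7/10 = 3/8
  d_1[3] = 1/2*1/2 + 1/2*3/20 + 0*1/10 = 13/40
d_1 = (1=3/10, 2=3/8, 3=13/40)
  d_2[1] = 3/10*1/5 + 3/8*2/5 + 13/40*1/5 = 11/40
  d_2[2] = 3/10*3/10 + 3/8*9/20 + 13/40*7/10 = 389/800
  d_2[3] = 3/10*1/2 + 3/8*3/20 + 13/40*1/10 = 191/800
d_2 = (1=11/40, 2=389/800, 3=191/800)
  d_3[1] = 11/40*1/5 + 389/800*2/5 + 191/800*1/5 = 1189/4000
  d_3[2] = 11/40*3/10 + 389/800*9/20 + 191/800*7/10 = 1499/3200
  d_3[3] = 11/40*1/2 + 389/800*3/20 + 191/800*1/10 = 3749/16000
d_3 = (1=1189/4000, 2=1499/3200, 3=3749/16000)
  d_4[1] = 1189/4000*1/5 + 1499/3200*2/5 + 3749/16000*1/5 = 4699/16000
  d_4[2] = 1189/4000*3/10 + 1499/3200*9/20 + 3749/16000*7/10 = 148477/320000
  d_4[3] = 1189/4000*1/2 + 1499/3200*3/20 + 3749/16000*1/10 = 77543/320000
d_4 = (1=4699/16000, 2=148477/320000, 3=77543/320000)

Answer: 4699/16000 148477/320000 77543/320000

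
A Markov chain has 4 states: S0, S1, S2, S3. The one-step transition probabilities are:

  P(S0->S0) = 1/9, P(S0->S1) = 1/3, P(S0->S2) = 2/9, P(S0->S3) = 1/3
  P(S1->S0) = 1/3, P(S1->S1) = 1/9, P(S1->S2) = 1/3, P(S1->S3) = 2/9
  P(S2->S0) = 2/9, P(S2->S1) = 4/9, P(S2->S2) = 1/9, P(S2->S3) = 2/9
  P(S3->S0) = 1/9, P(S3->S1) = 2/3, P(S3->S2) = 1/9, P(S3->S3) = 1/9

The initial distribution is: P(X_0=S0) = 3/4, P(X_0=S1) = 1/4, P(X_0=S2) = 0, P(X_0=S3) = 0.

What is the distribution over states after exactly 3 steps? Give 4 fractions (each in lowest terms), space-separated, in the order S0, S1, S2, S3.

Propagating the distribution step by step (d_{t+1} = d_t * P):
d_0 = (S0=3/4, S1=1/4, S2=0, S3=0)
  d_1[S0] = 3/4*1/9 + 1/4*1/3 + 0*2/9 + 0*1/9 = 1/6
  d_1[S1] = 3/4*1/3 + 1/4*1/9 + 0*4/9 + 0*2/3 = 5/18
  d_1[S2] = 3/4*2/9 + 1/4*1/3 + 0*1/9 + 0*1/9 = 1/4
  d_1[S3] = 3/4*1/3 + 1/4*2/9 + 0*2/9 + 0*1/9 = 11/36
d_1 = (S0=1/6, S1=5/18, S2=1/4, S3=11/36)
  d_2[S0] = 1/6*1/9 + 5/18*1/3 + 1/4*2/9 + 11/36*1/9 = 65/324
  d_2[S1] = 1/6*1/3 + 5/18*1/9 + 1/4*4/9 + 11/36*2/3 = 65/162
  d_2[S2] = 1/6*2/9 + 5/18*1/3 + 1/4*1/9 + 11/36*1/9 = 31/162
  d_2[S3] = 1/6*1/3 + 5/18*2/9 + 1/4*2/9 + 11/36*1/9 = 67/324
d_2 = (S0=65/324, S1=65/162, S2=31/162, S3=67/324)
  d_3[S0] = 65/324*1/9 + 65/162*1/3 + 31/162*2/9 + 67/324*1/9 = 323/1458
  d_3[S1] = 65/324*1/3 + 65/162*1/9 + 31/162*4/9 + 67/324*2/3 = 325/972
  d_3[S2] = 65/324*2/9 + 65/162*1/3 + 31/162*1/9 + 67/324*1/9 = 649/2916
  d_3[S3] = 65/324*1/3 + 65/162*2/9 + 31/162*2/9 + 67/324*1/9 = 323/1458
d_3 = (S0=323/1458, S1=325/972, S2=649/2916, S3=323/1458)

Answer: 323/1458 325/972 649/2916 323/1458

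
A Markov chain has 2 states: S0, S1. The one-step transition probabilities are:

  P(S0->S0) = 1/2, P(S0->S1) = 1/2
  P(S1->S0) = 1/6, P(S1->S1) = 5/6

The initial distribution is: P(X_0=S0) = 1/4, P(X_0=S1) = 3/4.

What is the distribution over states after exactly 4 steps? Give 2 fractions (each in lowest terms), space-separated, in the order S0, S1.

Answer: 1/4 3/4

Derivation:
Propagating the distribution step by step (d_{t+1} = d_t * P):
d_0 = (S0=1/4, S1=3/4)
  d_1[S0] = 1/4*1/2 + 3/4*1/6 = 1/4
  d_1[S1] = 1/4*1/2 + 3/4*5/6 = 3/4
d_1 = (S0=1/4, S1=3/4)
  d_2[S0] = 1/4*1/2 + 3/4*1/6 = 1/4
  d_2[S1] = 1/4*1/2 + 3/4*5/6 = 3/4
d_2 = (S0=1/4, S1=3/4)
  d_3[S0] = 1/4*1/2 + 3/4*1/6 = 1/4
  d_3[S1] = 1/4*1/2 + 3/4*5/6 = 3/4
d_3 = (S0=1/4, S1=3/4)
  d_4[S0] = 1/4*1/2 + 3/4*1/6 = 1/4
  d_4[S1] = 1/4*1/2 + 3/4*5/6 = 3/4
d_4 = (S0=1/4, S1=3/4)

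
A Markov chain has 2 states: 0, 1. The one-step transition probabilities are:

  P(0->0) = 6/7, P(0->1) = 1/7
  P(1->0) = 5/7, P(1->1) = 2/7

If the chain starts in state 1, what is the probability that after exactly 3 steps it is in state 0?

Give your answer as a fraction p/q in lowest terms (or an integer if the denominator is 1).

Computing P^3 by repeated multiplication:
P^1 =
  0: [6/7, 1/7]
  1: [5/7, 2/7]
P^2 =
  0: [41/49, 8/49]
  1: [40/49, 9/49]
P^3 =
  0: [286/343, 57/343]
  1: [285/343, 58/343]

(P^3)[1 -> 0] = 285/343

Answer: 285/343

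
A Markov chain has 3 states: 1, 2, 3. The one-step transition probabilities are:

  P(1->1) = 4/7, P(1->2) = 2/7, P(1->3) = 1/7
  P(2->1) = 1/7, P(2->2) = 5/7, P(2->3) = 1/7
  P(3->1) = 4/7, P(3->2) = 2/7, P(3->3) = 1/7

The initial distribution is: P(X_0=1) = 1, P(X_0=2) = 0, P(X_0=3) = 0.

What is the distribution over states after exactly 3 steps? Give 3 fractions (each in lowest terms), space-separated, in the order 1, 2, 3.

Propagating the distribution step by step (d_{t+1} = d_t * P):
d_0 = (1=1, 2=0, 3=0)
  d_1[1] = 1*4/7 + 0*1/7 + 0*4/7 = 4/7
  d_1[2] = 1*2/7 + 0*5/7 + 0*2/7 = 2/7
  d_1[3] = 1*1/7 + 0*1/7 + 0*1/7 = 1/7
d_1 = (1=4/7, 2=2/7, 3=1/7)
  d_2[1] = 4/7*4/7 + 2/7*1/7 + 1/7*4/7 = 22/49
  d_2[2] = 4/7*2/7 + 2/7*5/7 + 1/7*2/7 = 20/49
  d_2[3] = 4/7*1/7 + 2/7*1/7 + 1/7*1/7 = 1/7
d_2 = (1=22/49, 2=20/49, 3=1/7)
  d_3[1] = 22/49*4/7 + 20/49*1/7 + 1/7*4/7 = 136/343
  d_3[2] = 22/49*2/7 + 20/49*5/7 + 1/7*2/7 = 158/343
  d_3[3] = 22/49*1/7 + 20/49*1/7 + 1/7*1/7 = 1/7
d_3 = (1=136/343, 2=158/343, 3=1/7)

Answer: 136/343 158/343 1/7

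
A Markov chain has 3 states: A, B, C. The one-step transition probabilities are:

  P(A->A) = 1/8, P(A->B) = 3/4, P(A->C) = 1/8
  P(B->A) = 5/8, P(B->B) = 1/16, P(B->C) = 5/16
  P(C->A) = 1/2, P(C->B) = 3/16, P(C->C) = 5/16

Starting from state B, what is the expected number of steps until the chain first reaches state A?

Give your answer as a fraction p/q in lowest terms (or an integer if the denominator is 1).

Let h_i = expected steps to first reach A from state i.
Boundary: h_A = 0.
First-step equations for the other states:
  h_B = 1 + 5/8*h_A + 1/16*h_B + 5/16*h_C
  h_C = 1 + 1/2*h_A + 3/16*h_B + 5/16*h_C

Substituting h_A = 0 and rearranging gives the linear system (I - Q) h = 1:
  [15/16, -5/16] . (h_B, h_C) = 1
  [-3/16, 11/16] . (h_B, h_C) = 1

Solving yields:
  h_B = 128/75
  h_C = 48/25

Starting state is B, so the expected hitting time is h_B = 128/75.

Answer: 128/75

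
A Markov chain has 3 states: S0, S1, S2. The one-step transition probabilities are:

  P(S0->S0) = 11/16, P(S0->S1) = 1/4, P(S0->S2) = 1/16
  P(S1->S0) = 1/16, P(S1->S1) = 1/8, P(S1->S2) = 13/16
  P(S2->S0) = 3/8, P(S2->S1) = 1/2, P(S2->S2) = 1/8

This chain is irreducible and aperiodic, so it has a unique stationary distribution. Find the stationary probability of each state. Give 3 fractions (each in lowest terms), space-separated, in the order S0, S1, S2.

Answer: 46/111 32/111 11/37

Derivation:
The stationary distribution satisfies pi = pi * P, i.e.:
  pi_S0 = 11/16*pi_S0 + 1/16*pi_S1 + 3/8*pi_S2
  pi_S1 = 1/4*pi_S0 + 1/8*pi_S1 + 1/2*pi_S2
  pi_S2 = 1/16*pi_S0 + 13/16*pi_S1 + 1/8*pi_S2
with normalization: pi_S0 + pi_S1 + pi_S2 = 1.

Using the first 2 balance equations plus normalization, the linear system A*pi = b is:
  [-5/16, 1/16, 3/8] . pi = 0
  [1/4, -7/8, 1/2] . pi = 0
  [1, 1, 1] . pi = 1

Solving yields:
  pi_S0 = 46/111
  pi_S1 = 32/111
  pi_S2 = 11/37

Verification (pi * P):
  46/111*11/16 + 32/111*1/16 + 11/37*3/8 = 46/111 = pi_S0  (ok)
  46/111*1/4 + 32/111*1/8 + 11/37*1/2 = 32/111 = pi_S1  (ok)
  46/111*1/16 + 32/111*13/16 + 11/37*1/8 = 11/37 = pi_S2  (ok)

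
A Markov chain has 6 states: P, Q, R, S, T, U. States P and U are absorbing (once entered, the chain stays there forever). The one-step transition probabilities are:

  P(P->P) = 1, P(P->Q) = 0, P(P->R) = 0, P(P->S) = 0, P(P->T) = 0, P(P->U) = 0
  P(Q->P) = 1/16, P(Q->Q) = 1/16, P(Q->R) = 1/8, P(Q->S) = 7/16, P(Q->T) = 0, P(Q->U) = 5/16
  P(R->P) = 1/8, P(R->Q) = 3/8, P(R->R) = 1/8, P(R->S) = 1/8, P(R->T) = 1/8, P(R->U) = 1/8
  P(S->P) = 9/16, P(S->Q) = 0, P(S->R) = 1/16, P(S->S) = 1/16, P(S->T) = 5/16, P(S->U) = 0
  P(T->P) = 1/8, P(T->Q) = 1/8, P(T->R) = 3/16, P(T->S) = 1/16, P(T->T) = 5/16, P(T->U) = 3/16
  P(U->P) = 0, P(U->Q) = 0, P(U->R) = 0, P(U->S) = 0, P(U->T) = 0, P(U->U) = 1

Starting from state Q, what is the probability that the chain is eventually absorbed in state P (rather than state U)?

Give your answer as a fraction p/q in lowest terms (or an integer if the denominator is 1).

Answer: 3506/6815

Derivation:
Let a_i = P(absorbed in P | start in state i).
Boundary conditions: a_P = 1, a_U = 0.
For each transient state i, a_i = sum_j P(i->j) * a_j:
  a_Q = 1/16*a_P + 1/16*a_Q + 1/8*a_R + 7/16*a_S + 0*a_T + 5/16*a_U
  a_R = 1/8*a_P + 3/8*a_Q + 1/8*a_R + 1/8*a_S + 1/8*a_T + 1/8*a_U
  a_S = 9/16*a_P + 0*a_Q + 1/16*a_R + 1/16*a_S + 5/16*a_T + 0*a_U
  a_T = 1/8*a_P + 1/8*a_Q + 3/16*a_R + 1/16*a_S + 5/16*a_T + 3/16*a_U

Substituting a_P = 1 and a_U = 0, rearrange to (I - Q) a = r where r[i] = P(i -> P):
  [15/16, -1/8, -7/16, 0] . (a_Q, a_R, a_S, a_T) = 1/16
  [-3/8, 7/8, -1/8, -1/8] . (a_Q, a_R, a_S, a_T) = 1/8
  [0, -1/16, 15/16, -5/16] . (a_Q, a_R, a_S, a_T) = 9/16
  [-1/8, -3/16, -1/16, 11/16] . (a_Q, a_R, a_S, a_T) = 1/8

Solving yields:
  a_Q = 3506/6815
  a_R = 1497/2726
  a_S = 1094/1363
  a_T = 6789/13630

Starting state is Q, so the absorption probability is a_Q = 3506/6815.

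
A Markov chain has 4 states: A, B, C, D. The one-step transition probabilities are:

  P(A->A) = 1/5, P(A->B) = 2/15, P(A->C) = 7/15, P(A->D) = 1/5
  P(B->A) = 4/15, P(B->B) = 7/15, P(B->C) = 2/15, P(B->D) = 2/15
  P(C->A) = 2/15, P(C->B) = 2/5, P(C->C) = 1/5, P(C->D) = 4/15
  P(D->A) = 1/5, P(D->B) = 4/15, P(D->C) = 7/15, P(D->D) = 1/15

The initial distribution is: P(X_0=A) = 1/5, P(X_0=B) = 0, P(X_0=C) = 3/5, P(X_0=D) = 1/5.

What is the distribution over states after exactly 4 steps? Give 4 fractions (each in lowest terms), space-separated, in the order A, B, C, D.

Propagating the distribution step by step (d_{t+1} = d_t * P):
d_0 = (A=1/5, B=0, C=3/5, D=1/5)
  d_1[A] = 1/5*1/5 + 0*4/15 + 3/5*2/15 + 1/5*1/5 = 4/25
  d_1[B] = 1/5*2/15 + 0*7/15 + 3/5*2/5 + 1/5*4/15 = 8/25
  d_1[C] = 1/5*7/15 + 0*2/15 + 3/5*1/5 + 1/5*7/15 = 23/75
  d_1[D] = 1/5*1/5 + 0*2/15 + 3/5*4/15 + 1/5*1/15 = 16/75
d_1 = (A=4/25, B=8/25, C=23/75, D=16/75)
  d_2[A] = 4/25*1/5 + 8/25*4/15 + 23/75*2/15 + 16/75*1/5 = 226/1125
  d_2[B] = 4/25*2/15 + 8/25*7/15 + 23/75*2/5 + 16/75*4/15 = 394/1125
  d_2[C] = 4/25*7/15 + 8/25*2/15 + 23/75*1/5 + 16/75*7/15 = 313/1125
  d_2[D] = 4/25*1/5 + 8/25*2/15 + 23/75*4/15 + 16/75*1/15 = 64/375
d_2 = (A=226/1125, B=394/1125, C=313/1125, D=64/375)
  d_3[A] = 226/1125*1/5 + 394/1125*4/15 + 313/1125*2/15 + 64/375*1/5 = 128/625
  d_3[B] = 226/1125*2/15 + 394/1125*7/15 + 313/1125*2/5 + 64/375*4/15 = 1952/5625
  d_3[C] = 226/1125*7/15 + 394/1125*2/15 + 313/1125*1/5 + 64/375*7/15 = 517/1875
  d_3[D] = 226/1125*1/5 + 394/1125*2/15 + 313/1125*4/15 + 64/375*1/15 = 194/1125
d_3 = (A=128/625, B=1952/5625, C=517/1875, D=194/1125)
  d_4[A] = 128/625*1/5 + 1952/5625*4/15 + 517/1875*2/15 + 194/1125*1/5 = 17276/84375
  d_4[B] = 128/625*2/15 + 1952/5625*7/15 + 517/1875*2/5 + 194/1125*4/15 = 9718/28125
  d_4[C] = 128/625*7/15 + 1952/5625*2/15 + 517/1875*1/5 + 194/1125*7/15 = 23411/84375
  d_4[D] = 128/625*1/5 + 1952/5625*2/15 + 517/1875*4/15 + 194/1125*1/15 = 14534/84375
d_4 = (A=17276/84375, B=9718/28125, C=23411/84375, D=14534/84375)

Answer: 17276/84375 9718/28125 23411/84375 14534/84375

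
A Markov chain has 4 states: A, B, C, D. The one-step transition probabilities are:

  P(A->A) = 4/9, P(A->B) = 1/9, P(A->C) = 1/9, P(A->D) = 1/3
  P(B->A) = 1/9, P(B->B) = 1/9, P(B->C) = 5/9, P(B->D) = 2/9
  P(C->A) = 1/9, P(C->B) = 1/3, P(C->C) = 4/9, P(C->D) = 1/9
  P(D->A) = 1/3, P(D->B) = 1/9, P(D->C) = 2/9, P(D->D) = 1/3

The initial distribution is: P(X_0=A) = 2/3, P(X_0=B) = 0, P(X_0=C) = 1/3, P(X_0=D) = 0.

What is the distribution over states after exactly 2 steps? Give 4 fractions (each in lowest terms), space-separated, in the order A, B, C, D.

Answer: 68/243 13/81 8/27 64/243

Derivation:
Propagating the distribution step by step (d_{t+1} = d_t * P):
d_0 = (A=2/3, B=0, C=1/3, D=0)
  d_1[A] = 2/3*4/9 + 0*1/9 + 1/3*1/9 + 0*1/3 = 1/3
  d_1[B] = 2/3*1/9 + 0*1/9 + 1/3*1/3 + 0*1/9 = 5/27
  d_1[C] = 2/3*1/9 + 0*5/9 + 1/3*4/9 + 0*2/9 = 2/9
  d_1[D] = 2/3*1/3 + 0*2/9 + 1/3*1/9 + 0*1/3 = 7/27
d_1 = (A=1/3, B=5/27, C=2/9, D=7/27)
  d_2[A] = 1/3*4/9 + 5/27*1/9 + 2/9*1/9 + 7/27*1/3 = 68/243
  d_2[B] = 1/3*1/9 + 5/27*1/9 + 2/9*1/3 + 7/27*1/9 = 13/81
  d_2[C] = 1/3*1/9 + 5/27*5/9 + 2/9*4/9 + 7/27*2/9 = 8/27
  d_2[D] = 1/3*1/3 + 5/27*2/9 + 2/9*1/9 + 7/27*1/3 = 64/243
d_2 = (A=68/243, B=13/81, C=8/27, D=64/243)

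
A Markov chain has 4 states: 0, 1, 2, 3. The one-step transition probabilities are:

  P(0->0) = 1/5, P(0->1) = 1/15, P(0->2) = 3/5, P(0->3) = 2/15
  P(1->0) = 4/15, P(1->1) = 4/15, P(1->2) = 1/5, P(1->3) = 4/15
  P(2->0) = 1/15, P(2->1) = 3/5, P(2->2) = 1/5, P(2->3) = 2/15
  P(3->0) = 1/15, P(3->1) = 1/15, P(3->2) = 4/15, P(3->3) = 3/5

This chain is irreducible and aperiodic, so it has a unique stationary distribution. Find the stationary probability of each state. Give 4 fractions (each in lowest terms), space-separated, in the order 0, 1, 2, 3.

The stationary distribution satisfies pi = pi * P, i.e.:
  pi_0 = 1/5*pi_0 + 4/15*pi_1 + 1/15*pi_2 + 1/15*pi_3
  pi_1 = 1/15*pi_0 + 4/15*pi_1 + 3/5*pi_2 + 1/15*pi_3
  pi_2 = 3/5*pi_0 + 1/5*pi_1 + 1/5*pi_2 + 4/15*pi_3
  pi_3 = 2/15*pi_0 + 4/15*pi_1 + 2/15*pi_2 + 3/5*pi_3
with normalization: pi_0 + pi_1 + pi_2 + pi_3 = 1.

Using the first 3 balance equations plus normalization, the linear system A*pi = b is:
  [-4/5, 4/15, 1/15, 1/15] . pi = 0
  [1/15, -11/15, 3/5, 1/15] . pi = 0
  [3/5, 1/5, -4/5, 4/15] . pi = 0
  [1, 1, 1, 1] . pi = 1

Solving yields:
  pi_0 = 43/310
  pi_1 = 83/310
  pi_2 = 343/1240
  pi_3 = 393/1240

Verification (pi * P):
  43/310*1/5 + 83/310*4/15 + 343/1240*1/15 + 393/1240*1/15 = 43/310 = pi_0  (ok)
  43/310*1/15 + 83/310*4/15 + 343/1240*3/5 + 393/1240*1/15 = 83/310 = pi_1  (ok)
  43/310*3/5 + 83/310*1/5 + 343/1240*1/5 + 393/1240*4/15 = 343/1240 = pi_2  (ok)
  43/310*2/15 + 83/310*4/15 + 343/1240*2/15 + 393/1240*3/5 = 393/1240 = pi_3  (ok)

Answer: 43/310 83/310 343/1240 393/1240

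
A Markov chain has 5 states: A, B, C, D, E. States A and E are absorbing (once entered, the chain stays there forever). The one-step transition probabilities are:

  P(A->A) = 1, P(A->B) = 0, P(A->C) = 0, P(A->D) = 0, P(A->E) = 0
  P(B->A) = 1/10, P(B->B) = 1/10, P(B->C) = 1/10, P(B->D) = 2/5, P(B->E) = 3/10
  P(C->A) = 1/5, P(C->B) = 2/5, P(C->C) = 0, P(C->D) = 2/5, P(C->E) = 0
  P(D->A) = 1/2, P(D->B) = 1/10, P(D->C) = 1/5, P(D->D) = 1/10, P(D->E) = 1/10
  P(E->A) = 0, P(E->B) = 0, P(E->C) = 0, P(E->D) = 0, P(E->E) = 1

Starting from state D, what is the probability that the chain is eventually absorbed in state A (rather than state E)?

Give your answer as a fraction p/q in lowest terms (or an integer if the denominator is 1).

Let a_i = P(absorbed in A | start in state i).
Boundary conditions: a_A = 1, a_E = 0.
For each transient state i, a_i = sum_j P(i->j) * a_j:
  a_B = 1/10*a_A + 1/10*a_B + 1/10*a_C + 2/5*a_D + 3/10*a_E
  a_C = 1/5*a_A + 2/5*a_B + 0*a_C + 2/5*a_D + 0*a_E
  a_D = 1/2*a_A + 1/10*a_B + 1/5*a_C + 1/10*a_D + 1/10*a_E

Substituting a_A = 1 and a_E = 0, rearrange to (I - Q) a = r where r[i] = P(i -> A):
  [9/10, -1/10, -2/5] . (a_B, a_C, a_D) = 1/10
  [-2/5, 1, -2/5] . (a_B, a_C, a_D) = 1/5
  [-1/10, -1/5, 9/10] . (a_B, a_C, a_D) = 1/2

Solving yields:
  a_B = 168/313
  a_C = 227/313
  a_D = 243/313

Starting state is D, so the absorption probability is a_D = 243/313.

Answer: 243/313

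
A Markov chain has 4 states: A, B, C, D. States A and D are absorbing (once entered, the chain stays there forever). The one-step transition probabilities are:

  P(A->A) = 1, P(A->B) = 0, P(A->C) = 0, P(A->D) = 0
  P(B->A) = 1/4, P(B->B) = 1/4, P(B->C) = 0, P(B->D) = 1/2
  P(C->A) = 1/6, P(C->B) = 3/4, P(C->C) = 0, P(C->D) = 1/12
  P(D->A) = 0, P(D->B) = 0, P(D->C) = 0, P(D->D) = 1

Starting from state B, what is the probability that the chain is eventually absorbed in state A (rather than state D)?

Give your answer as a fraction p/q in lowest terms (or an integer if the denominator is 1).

Let a_i = P(absorbed in A | start in state i).
Boundary conditions: a_A = 1, a_D = 0.
For each transient state i, a_i = sum_j P(i->j) * a_j:
  a_B = 1/4*a_A + 1/4*a_B + 0*a_C + 1/2*a_D
  a_C = 1/6*a_A + 3/4*a_B + 0*a_C + 1/12*a_D

Substituting a_A = 1 and a_D = 0, rearrange to (I - Q) a = r where r[i] = P(i -> A):
  [3/4, 0] . (a_B, a_C) = 1/4
  [-3/4, 1] . (a_B, a_C) = 1/6

Solving yields:
  a_B = 1/3
  a_C = 5/12

Starting state is B, so the absorption probability is a_B = 1/3.

Answer: 1/3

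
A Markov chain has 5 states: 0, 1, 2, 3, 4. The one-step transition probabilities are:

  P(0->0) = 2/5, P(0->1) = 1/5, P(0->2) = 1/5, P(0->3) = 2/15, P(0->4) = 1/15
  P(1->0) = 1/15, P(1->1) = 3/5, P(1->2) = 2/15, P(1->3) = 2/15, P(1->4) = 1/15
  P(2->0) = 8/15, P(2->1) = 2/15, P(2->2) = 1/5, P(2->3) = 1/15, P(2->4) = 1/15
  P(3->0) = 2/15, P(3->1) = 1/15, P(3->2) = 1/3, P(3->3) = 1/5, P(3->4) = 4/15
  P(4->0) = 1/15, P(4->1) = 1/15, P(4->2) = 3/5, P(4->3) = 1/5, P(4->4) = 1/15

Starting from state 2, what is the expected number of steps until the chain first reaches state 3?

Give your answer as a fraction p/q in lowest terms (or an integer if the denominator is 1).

Let h_i = expected steps to first reach 3 from state i.
Boundary: h_3 = 0.
First-step equations for the other states:
  h_0 = 1 + 2/5*h_0 + 1/5*h_1 + 1/5*h_2 + 2/15*h_3 + 1/15*h_4
  h_1 = 1 + 1/15*h_0 + 3/5*h_1 + 2/15*h_2 + 2/15*h_3 + 1/15*h_4
  h_2 = 1 + 8/15*h_0 + 2/15*h_1 + 1/5*h_2 + 1/15*h_3 + 1/15*h_4
  h_4 = 1 + 1/15*h_0 + 1/15*h_1 + 3/5*h_2 + 1/5*h_3 + 1/15*h_4

Substituting h_3 = 0 and rearranging gives the linear system (I - Q) h = 1:
  [3/5, -1/5, -1/5, -1/15] . (h_0, h_1, h_2, h_4) = 1
  [-1/15, 2/5, -2/15, -1/15] . (h_0, h_1, h_2, h_4) = 1
  [-8/15, -2/15, 4/5, -1/15] . (h_0, h_1, h_2, h_4) = 1
  [-1/15, -1/15, -3/5, 14/15] . (h_0, h_1, h_2, h_4) = 1

Solving yields:
  h_0 = 5025/623
  h_1 = 1425/178
  h_2 = 10725/1246
  h_4 = 690/89

Starting state is 2, so the expected hitting time is h_2 = 10725/1246.

Answer: 10725/1246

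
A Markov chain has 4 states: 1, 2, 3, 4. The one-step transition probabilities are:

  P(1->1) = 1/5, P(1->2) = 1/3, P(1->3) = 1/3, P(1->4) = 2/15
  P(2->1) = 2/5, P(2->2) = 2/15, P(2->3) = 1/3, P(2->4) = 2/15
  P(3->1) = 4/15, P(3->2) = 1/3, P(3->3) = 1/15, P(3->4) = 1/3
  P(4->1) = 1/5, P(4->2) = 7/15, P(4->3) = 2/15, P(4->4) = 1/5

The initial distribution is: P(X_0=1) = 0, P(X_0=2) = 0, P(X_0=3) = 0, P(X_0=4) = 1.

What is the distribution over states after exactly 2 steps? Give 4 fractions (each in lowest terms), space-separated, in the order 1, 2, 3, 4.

Answer: 68/225 4/15 58/225 13/75

Derivation:
Propagating the distribution step by step (d_{t+1} = d_t * P):
d_0 = (1=0, 2=0, 3=0, 4=1)
  d_1[1] = 0*1/5 + 0*2/5 + 0*4/15 + 1*1/5 = 1/5
  d_1[2] = 0*1/3 + 0*2/15 + 0*1/3 + 1*7/15 = 7/15
  d_1[3] = 0*1/3 + 0*1/3 + 0*1/15 + 1*2/15 = 2/15
  d_1[4] = 0*2/15 + 0*2/15 + 0*1/3 + 1*1/5 = 1/5
d_1 = (1=1/5, 2=7/15, 3=2/15, 4=1/5)
  d_2[1] = 1/5*1/5 + 7/15*2/5 + 2/15*4/15 + 1/5*1/5 = 68/225
  d_2[2] = 1/5*1/3 + 7/15*2/15 + 2/15*1/3 + 1/5*7/15 = 4/15
  d_2[3] = 1/5*1/3 + 7/15*1/3 + 2/15*1/15 + 1/5*2/15 = 58/225
  d_2[4] = 1/5*2/15 + 7/15*2/15 + 2/15*1/3 + 1/5*1/5 = 13/75
d_2 = (1=68/225, 2=4/15, 3=58/225, 4=13/75)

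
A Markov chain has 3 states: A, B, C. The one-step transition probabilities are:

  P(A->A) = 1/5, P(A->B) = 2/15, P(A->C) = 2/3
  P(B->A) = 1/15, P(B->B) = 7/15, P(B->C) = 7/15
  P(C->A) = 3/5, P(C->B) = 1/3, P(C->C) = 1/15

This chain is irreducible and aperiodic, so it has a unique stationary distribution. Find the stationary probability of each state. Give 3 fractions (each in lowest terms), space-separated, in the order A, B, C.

The stationary distribution satisfies pi = pi * P, i.e.:
  pi_A = 1/5*pi_A + 1/15*pi_B + 3/5*pi_C
  pi_B = 2/15*pi_A + 7/15*pi_B + 1/3*pi_C
  pi_C = 2/3*pi_A + 7/15*pi_B + 1/15*pi_C
with normalization: pi_A + pi_B + pi_C = 1.

Using the first 2 balance equations plus normalization, the linear system A*pi = b is:
  [-4/5, 1/15, 3/5] . pi = 0
  [2/15, -8/15, 1/3] . pi = 0
  [1, 1, 1] . pi = 1

Solving yields:
  pi_A = 77/249
  pi_B = 26/83
  pi_C = 94/249

Verification (pi * P):
  77/249*1/5 + 26/83*1/15 + 94/249*3/5 = 77/249 = pi_A  (ok)
  77/249*2/15 + 26/83*7/15 + 94/249*1/3 = 26/83 = pi_B  (ok)
  77/249*2/3 + 26/83*7/15 + 94/249*1/15 = 94/249 = pi_C  (ok)

Answer: 77/249 26/83 94/249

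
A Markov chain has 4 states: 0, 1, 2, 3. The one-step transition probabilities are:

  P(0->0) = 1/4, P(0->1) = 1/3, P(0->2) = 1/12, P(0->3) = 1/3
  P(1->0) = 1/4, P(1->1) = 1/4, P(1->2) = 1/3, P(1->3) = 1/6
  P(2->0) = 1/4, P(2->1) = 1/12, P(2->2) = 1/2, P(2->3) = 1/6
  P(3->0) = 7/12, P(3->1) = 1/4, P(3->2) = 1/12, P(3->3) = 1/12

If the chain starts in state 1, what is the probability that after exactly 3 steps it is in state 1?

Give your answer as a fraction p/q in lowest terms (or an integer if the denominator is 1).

Computing P^3 by repeated multiplication:
P^1 =
  0: [1/4, 1/3, 1/12, 1/3]
  1: [1/4, 1/4, 1/3, 1/6]
  2: [1/4, 1/12, 1/2, 1/6]
  3: [7/12, 1/4, 1/12, 1/12]
P^2 =
  0: [13/36, 37/144, 29/144, 13/72]
  1: [11/36, 31/144, 41/144, 7/36]
  2: [11/36, 3/16, 5/16, 7/36]
  3: [5/18, 41/144, 13/72, 37/144]
P^3 =
  0: [67/216, 71/288, 25/108, 61/288]
  1: [17/54, 197/864, 221/864, 29/144]
  2: [17/54, 193/864, 25/96, 29/144]
  3: [145/432, 35/144, 397/1728, 331/1728]

(P^3)[1 -> 1] = 197/864

Answer: 197/864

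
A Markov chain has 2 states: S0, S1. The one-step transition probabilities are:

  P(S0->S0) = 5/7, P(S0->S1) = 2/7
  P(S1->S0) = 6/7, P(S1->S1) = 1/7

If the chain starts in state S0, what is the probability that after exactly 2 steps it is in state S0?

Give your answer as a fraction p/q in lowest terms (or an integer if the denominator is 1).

Answer: 37/49

Derivation:
Computing P^2 by repeated multiplication:
P^1 =
  S0: [5/7, 2/7]
  S1: [6/7, 1/7]
P^2 =
  S0: [37/49, 12/49]
  S1: [36/49, 13/49]

(P^2)[S0 -> S0] = 37/49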